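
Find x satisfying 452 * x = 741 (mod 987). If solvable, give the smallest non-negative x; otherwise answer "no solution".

327

First find gcd(452, 987):
987 = 2·452 + 83
452 = 5·83 + 37
83 = 2·37 + 9
37 = 4·9 + 1
9 = 9·1 + 0
gcd = 1, so a unique solution mod 987 exists.
Back-substitute for the Bézout coefficients:
1 = 37 − 4·9
1 = −4·83 + 9·37
1 = 9·452 − 49·83
1 = −49·987 + 107·452
So 452·(107) ≡ 1 (mod 987), giving 452⁻¹ ≡ 107.
x ≡ 452⁻¹·741 ≡ 107·741 ≡ 327 (mod 987).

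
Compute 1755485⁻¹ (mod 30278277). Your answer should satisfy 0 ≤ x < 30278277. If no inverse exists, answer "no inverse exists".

Apply the Euclidean algorithm to 30278277 and 1755485:
30278277 = 17×1755485 + 435032
1755485 = 4×435032 + 15357
435032 = 28×15357 + 5036
15357 = 3×5036 + 249
5036 = 20×249 + 56
249 = 4×56 + 25
56 = 2×25 + 6
25 = 4×6 + 1
6 = 6×1 + 0
gcd = 1, so the inverse exists. Back-substitute:
1 = 25 − 4·6
1 = −4·56 + 9·25
1 = 9·249 − 40·56
1 = −40·5036 + 809·249
1 = 809·15357 − 2467·5036
1 = −2467·435032 + 69885·15357
1 = 69885·1755485 − 282007·435032
1 = −282007·30278277 + 4864004·1755485
So 1755485·4864004 ≡ 1 (mod 30278277).

4864004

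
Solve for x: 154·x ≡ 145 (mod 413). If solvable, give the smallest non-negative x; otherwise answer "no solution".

gcd(154, 413):
413 = 2×154 + 105
154 = 1×105 + 49
105 = 2×49 + 7
49 = 7×7 + 0
gcd = 7, but 7 ∤ 145, so the congruence has no solution.

no solution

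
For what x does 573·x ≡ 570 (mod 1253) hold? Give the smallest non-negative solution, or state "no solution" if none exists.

First find gcd(573, 1253):
1253 = 2×573 + 107
573 = 5×107 + 38
107 = 2×38 + 31
38 = 1×31 + 7
31 = 4×7 + 3
7 = 2×3 + 1
3 = 3×1 + 0
gcd = 1, so a unique solution mod 1253 exists.
Back-substitute for the Bézout coefficients:
1 = 7 − 2·3
1 = −2·31 + 9·7
1 = 9·38 − 11·31
1 = −11·107 + 31·38
1 = 31·573 − 166·107
1 = −166·1253 + 363·573
So 573·(363) ≡ 1 (mod 1253), giving 573⁻¹ ≡ 363.
x ≡ 573⁻¹·570 ≡ 363·570 ≡ 165 (mod 1253).

165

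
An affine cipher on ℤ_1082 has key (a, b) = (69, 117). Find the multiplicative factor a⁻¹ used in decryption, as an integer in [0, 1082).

Extended Euclidean algorithm:
1082 = 15·69 + 47
69 = 1·47 + 22
47 = 2·22 + 3
22 = 7·3 + 1
3 = 3·1 + 0
gcd = 1, so the inverse exists. Back-substitute:
1 = 22 − 7·3
1 = −7·47 + 15·22
1 = 15·69 − 22·47
1 = −22·1082 + 345·69
So 69·345 ≡ 1 (mod 1082).

345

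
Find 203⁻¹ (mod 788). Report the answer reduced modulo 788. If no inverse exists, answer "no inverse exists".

Run Euclid on (788, 203):
788 = 3×203 + 179
203 = 1×179 + 24
179 = 7×24 + 11
24 = 2×11 + 2
11 = 5×2 + 1
2 = 2×1 + 0
Since gcd(203, 788) = 1, back-substitute to write 1 as a combination:
1 = 11 − 5·2
1 = −5·24 + 11·11
1 = 11·179 − 82·24
1 = −82·203 + 93·179
1 = 93·788 − 361·203
Thus 203·(-361) ≡ 1 (mod 788); reducing, -361 mod 788 = 427.

427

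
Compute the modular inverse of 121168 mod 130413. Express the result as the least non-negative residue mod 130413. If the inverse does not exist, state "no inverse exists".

Apply the Euclidean algorithm to 130413 and 121168:
130413 = 1*121168 + 9245
121168 = 13*9245 + 983
9245 = 9*983 + 398
983 = 2*398 + 187
398 = 2*187 + 24
187 = 7*24 + 19
24 = 1*19 + 5
19 = 3*5 + 4
5 = 1*4 + 1
4 = 4*1 + 0
The gcd is 1. Working backward:
1 = 5 − 4
1 = −19 + 4·5
1 = 4·24 − 5·19
1 = −5·187 + 39·24
1 = 39·398 − 83·187
1 = −83·983 + 205·398
1 = 205·9245 − 1928·983
1 = −1928·121168 + 25269·9245
1 = 25269·130413 − 27197·121168
Hence 121168⁻¹ ≡ -27197 ≡ 103216 (mod 130413).

103216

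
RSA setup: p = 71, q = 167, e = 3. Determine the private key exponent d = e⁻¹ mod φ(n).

φ(n) = (p−1)(q−1) = 70·166 = 11620.
Need d with 3·d ≡ 1 (mod 11620). Apply the extended Euclidean algorithm:
11620 = 3873·3 + 1
3 = 3·1 + 0
Back-substitute:
1 = 11620 − 3873·3
So 3·(-3873) ≡ 1 (mod 11620), hence d ≡ -3873 ≡ 7747 (mod 11620).

7747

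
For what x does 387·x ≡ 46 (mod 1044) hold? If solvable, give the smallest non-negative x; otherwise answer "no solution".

gcd(387, 1044):
1044 = 2·387 + 270
387 = 1·270 + 117
270 = 2·117 + 36
117 = 3·36 + 9
36 = 4·9 + 0
gcd = 9, but 9 ∤ 46, so the congruence has no solution.

no solution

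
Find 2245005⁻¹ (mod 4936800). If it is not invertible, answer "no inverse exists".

Euclidean algorithm on 4936800, 2245005:
4936800 = 2×2245005 + 446790
2245005 = 5×446790 + 11055
446790 = 40×11055 + 4590
11055 = 2×4590 + 1875
4590 = 2×1875 + 840
1875 = 2×840 + 195
840 = 4×195 + 60
195 = 3×60 + 15
60 = 4×15 + 0
The gcd is 15, not 1, hence no inverse exists.

no inverse exists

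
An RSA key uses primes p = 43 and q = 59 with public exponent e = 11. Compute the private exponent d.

φ(n) = (p−1)(q−1) = 42·58 = 2436.
Need d with 11·d ≡ 1 (mod 2436). Apply the extended Euclidean algorithm:
2436 = 221·11 + 5
11 = 2·5 + 1
5 = 5·1 + 0
Back-substitute:
1 = 11 − 2·5
1 = −2·2436 + 443·11
So 11·443 ≡ 1 (mod 2436), hence d = 443.

443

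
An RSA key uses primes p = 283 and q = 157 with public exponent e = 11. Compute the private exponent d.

φ(n) = (p−1)(q−1) = 282·156 = 43992.
Need d with 11·d ≡ 1 (mod 43992). Apply the extended Euclidean algorithm:
43992 = 3999·11 + 3
11 = 3·3 + 2
3 = 1·2 + 1
2 = 2·1 + 0
Back-substitute:
1 = 3 − 2
1 = −11 + 4·3
1 = 4·43992 − 15997·11
So 11·(-15997) ≡ 1 (mod 43992), hence d ≡ -15997 ≡ 27995 (mod 43992).

27995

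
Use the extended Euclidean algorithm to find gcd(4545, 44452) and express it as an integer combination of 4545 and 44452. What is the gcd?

1

Apply Euclid's algorithm to 44452 and 4545:
44452 = 9*4545 + 3547
4545 = 1*3547 + 998
3547 = 3*998 + 553
998 = 1*553 + 445
553 = 1*445 + 108
445 = 4*108 + 13
108 = 8*13 + 4
13 = 3*4 + 1
4 = 4*1 + 0
gcd(4545, 44452) = 1.
Working backward:
1 = 13 − 3·4
1 = −3·108 + 25·13
1 = 25·445 − 103·108
1 = −103·553 + 128·445
1 = 128·998 − 231·553
1 = −231·3547 + 821·998
1 = 821·4545 − 1052·3547
1 = −1052·44452 + 10289·4545
So 1 = (-1052)·44452 + (10289)·4545.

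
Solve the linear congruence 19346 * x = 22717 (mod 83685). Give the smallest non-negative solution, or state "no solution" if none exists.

First find gcd(19346, 83685):
83685 = 4*19346 + 6301
19346 = 3*6301 + 443
6301 = 14*443 + 99
443 = 4*99 + 47
99 = 2*47 + 5
47 = 9*5 + 2
5 = 2*2 + 1
2 = 2*1 + 0
gcd = 1, so a unique solution mod 83685 exists.
Back-substitute for the Bézout coefficients:
1 = 5 − 2·2
1 = −2·47 + 19·5
1 = 19·99 − 40·47
1 = −40·443 + 179·99
1 = 179·6301 − 2546·443
1 = −2546·19346 + 7817·6301
1 = 7817·83685 − 33814·19346
So 19346·(-33814) ≡ 1 (mod 83685), giving 19346⁻¹ ≡ 49871.
x ≡ 19346⁻¹·22717 ≡ 49871·22717 ≡ 75662 (mod 83685).

75662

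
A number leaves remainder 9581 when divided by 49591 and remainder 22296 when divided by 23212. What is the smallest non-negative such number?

1001202280

Write x = 9581 + 49591·k. Then 49591·k ≡ 22296 − 9581 ≡ 12715 (mod 23212).
Need 49591⁻¹ mod 23212. Extended Euclid on (23212, 3167):
23212 = 7×3167 + 1043
3167 = 3×1043 + 38
1043 = 27×38 + 17
38 = 2×17 + 4
17 = 4×4 + 1
4 = 4×1 + 0
Back-substitute:
1 = 17 − 4·4
1 = −4·38 + 9·17
1 = 9·1043 − 247·38
1 = −247·3167 + 750·1043
1 = 750·23212 − 5497·3167
49591⁻¹ ≡ 17715 (mod 23212), so k ≡ 17715·12715 ≡ 20189 (mod 23212).
x = 9581 + 49591·20189 = 1001202280.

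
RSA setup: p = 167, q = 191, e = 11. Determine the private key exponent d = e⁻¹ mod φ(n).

φ(n) = (p−1)(q−1) = 166·190 = 31540.
Need d with 11·d ≡ 1 (mod 31540). Apply the extended Euclidean algorithm:
31540 = 2867*11 + 3
11 = 3*3 + 2
3 = 1*2 + 1
2 = 2*1 + 0
Back-substitute:
1 = 3 − 2
1 = −11 + 4·3
1 = 4·31540 − 11469·11
So 11·(-11469) ≡ 1 (mod 31540), hence d ≡ -11469 ≡ 20071 (mod 31540).

20071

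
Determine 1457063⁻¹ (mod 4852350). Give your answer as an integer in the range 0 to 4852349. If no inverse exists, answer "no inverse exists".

Extended Euclidean algorithm:
4852350 = 3*1457063 + 481161
1457063 = 3*481161 + 13580
481161 = 35*13580 + 5861
13580 = 2*5861 + 1858
5861 = 3*1858 + 287
1858 = 6*287 + 136
287 = 2*136 + 15
136 = 9*15 + 1
15 = 15*1 + 0
Since gcd(1457063, 4852350) = 1, back-substitute to write 1 as a combination:
1 = 136 − 9·15
1 = −9·287 + 19·136
1 = 19·1858 − 123·287
1 = −123·5861 + 388·1858
1 = 388·13580 − 899·5861
1 = −899·481161 + 31853·13580
1 = 31853·1457063 − 96458·481161
1 = −96458·4852350 + 321227·1457063
So 1457063·321227 ≡ 1 (mod 4852350).

321227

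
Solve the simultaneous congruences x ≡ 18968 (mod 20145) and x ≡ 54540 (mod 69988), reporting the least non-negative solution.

743047148

Write x = 18968 + 20145·k. Then 20145·k ≡ 54540 − 18968 ≡ 35572 (mod 69988).
Need 20145⁻¹ mod 69988. Extended Euclid on (69988, 20145):
69988 = 3×20145 + 9553
20145 = 2×9553 + 1039
9553 = 9×1039 + 202
1039 = 5×202 + 29
202 = 6×29 + 28
29 = 1×28 + 1
28 = 28×1 + 0
Back-substitute:
1 = 29 − 28
1 = −202 + 7·29
1 = 7·1039 − 36·202
1 = −36·9553 + 331·1039
1 = 331·20145 − 698·9553
1 = −698·69988 + 2425·20145
20145⁻¹ ≡ 2425 (mod 69988), so k ≡ 2425·35572 ≡ 36884 (mod 69988).
x = 18968 + 20145·36884 = 743047148.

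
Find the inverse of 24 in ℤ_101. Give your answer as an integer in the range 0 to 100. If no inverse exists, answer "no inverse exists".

80

Run Euclid on (101, 24):
101 = 4*24 + 5
24 = 4*5 + 4
5 = 1*4 + 1
4 = 4*1 + 0
The gcd is 1. Working backward:
1 = 5 − 4
1 = −24 + 5·5
1 = 5·101 − 21·24
Hence 24⁻¹ ≡ -21 ≡ 80 (mod 101).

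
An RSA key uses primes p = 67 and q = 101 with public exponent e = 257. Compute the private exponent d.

φ(n) = (p−1)(q−1) = 66·100 = 6600.
Need d with 257·d ≡ 1 (mod 6600). Apply the extended Euclidean algorithm:
6600 = 25*257 + 175
257 = 1*175 + 82
175 = 2*82 + 11
82 = 7*11 + 5
11 = 2*5 + 1
5 = 5*1 + 0
Back-substitute:
1 = 11 − 2·5
1 = −2·82 + 15·11
1 = 15·175 − 32·82
1 = −32·257 + 47·175
1 = 47·6600 − 1207·257
So 257·(-1207) ≡ 1 (mod 6600), hence d ≡ -1207 ≡ 5393 (mod 6600).

5393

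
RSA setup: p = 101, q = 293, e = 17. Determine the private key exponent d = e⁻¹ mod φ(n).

φ(n) = (p−1)(q−1) = 100·292 = 29200.
Need d with 17·d ≡ 1 (mod 29200). Apply the extended Euclidean algorithm:
29200 = 1717×17 + 11
17 = 1×11 + 6
11 = 1×6 + 5
6 = 1×5 + 1
5 = 5×1 + 0
Back-substitute:
1 = 6 − 5
1 = −11 + 2·6
1 = 2·17 − 3·11
1 = −3·29200 + 5153·17
So 17·5153 ≡ 1 (mod 29200), hence d = 5153.

5153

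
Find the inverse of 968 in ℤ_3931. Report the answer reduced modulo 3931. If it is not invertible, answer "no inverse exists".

Run Euclid on (3931, 968):
3931 = 4*968 + 59
968 = 16*59 + 24
59 = 2*24 + 11
24 = 2*11 + 2
11 = 5*2 + 1
2 = 2*1 + 0
Since gcd(968, 3931) = 1, back-substitute to write 1 as a combination:
1 = 11 − 5·2
1 = −5·24 + 11·11
1 = 11·59 − 27·24
1 = −27·968 + 443·59
1 = 443·3931 − 1799·968
Hence 968⁻¹ ≡ -1799 ≡ 2132 (mod 3931).

2132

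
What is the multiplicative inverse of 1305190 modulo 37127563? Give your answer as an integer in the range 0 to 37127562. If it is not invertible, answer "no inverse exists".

35883416

Apply the Euclidean algorithm to 37127563 and 1305190:
37127563 = 28·1305190 + 582243
1305190 = 2·582243 + 140704
582243 = 4·140704 + 19427
140704 = 7·19427 + 4715
19427 = 4·4715 + 567
4715 = 8·567 + 179
567 = 3·179 + 30
179 = 5·30 + 29
30 = 1·29 + 1
29 = 29·1 + 0
Since gcd(1305190, 37127563) = 1, back-substitute to write 1 as a combination:
1 = 30 − 29
1 = −179 + 6·30
1 = 6·567 − 19·179
1 = −19·4715 + 158·567
1 = 158·19427 − 651·4715
1 = −651·140704 + 4715·19427
1 = 4715·582243 − 19511·140704
1 = −19511·1305190 + 43737·582243
1 = 43737·37127563 − 1244147·1305190
Thus 1305190·(-1244147) ≡ 1 (mod 37127563); reducing, -1244147 mod 37127563 = 35883416.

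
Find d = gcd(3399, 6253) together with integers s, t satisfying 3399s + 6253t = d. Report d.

Euclidean algorithm:
6253 = 1·3399 + 2854
3399 = 1·2854 + 545
2854 = 5·545 + 129
545 = 4·129 + 29
129 = 4·29 + 13
29 = 2·13 + 3
13 = 4·3 + 1
3 = 3·1 + 0
gcd(3399, 6253) = 1.
Express as a combination:
1 = 13 − 4·3
1 = −4·29 + 9·13
1 = 9·129 − 40·29
1 = −40·545 + 169·129
1 = 169·2854 − 885·545
1 = −885·3399 + 1054·2854
1 = 1054·6253 − 1939·3399
So 1 = (1054)·6253 + (-1939)·3399.

1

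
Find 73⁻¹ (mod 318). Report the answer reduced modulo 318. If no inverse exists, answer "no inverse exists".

61

Apply the Euclidean algorithm to 318 and 73:
318 = 4·73 + 26
73 = 2·26 + 21
26 = 1·21 + 5
21 = 4·5 + 1
5 = 5·1 + 0
The gcd is 1. Working backward:
1 = 21 − 4·5
1 = −4·26 + 5·21
1 = 5·73 − 14·26
1 = −14·318 + 61·73
So 73·61 ≡ 1 (mod 318).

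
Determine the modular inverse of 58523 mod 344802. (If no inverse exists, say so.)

183557

Apply the Euclidean algorithm to 344802 and 58523:
344802 = 5*58523 + 52187
58523 = 1*52187 + 6336
52187 = 8*6336 + 1499
6336 = 4*1499 + 340
1499 = 4*340 + 139
340 = 2*139 + 62
139 = 2*62 + 15
62 = 4*15 + 2
15 = 7*2 + 1
2 = 2*1 + 0
gcd = 1, so the inverse exists. Back-substitute:
1 = 15 − 7·2
1 = −7·62 + 29·15
1 = 29·139 − 65·62
1 = −65·340 + 159·139
1 = 159·1499 − 701·340
1 = −701·6336 + 2963·1499
1 = 2963·52187 − 24405·6336
1 = −24405·58523 + 27368·52187
1 = 27368·344802 − 161245·58523
So 58523·(-161245) ≡ 1 (mod 344802), and -161245 ≡ 183557 (mod 344802).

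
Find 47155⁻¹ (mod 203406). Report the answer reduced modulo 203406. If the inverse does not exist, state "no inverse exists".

Run Euclid on (203406, 47155):
203406 = 4*47155 + 14786
47155 = 3*14786 + 2797
14786 = 5*2797 + 801
2797 = 3*801 + 394
801 = 2*394 + 13
394 = 30*13 + 4
13 = 3*4 + 1
4 = 4*1 + 0
The gcd is 1. Working backward:
1 = 13 − 3·4
1 = −3·394 + 91·13
1 = 91·801 − 185·394
1 = −185·2797 + 646·801
1 = 646·14786 − 3415·2797
1 = −3415·47155 + 10891·14786
1 = 10891·203406 − 46979·47155
So 47155·(-46979) ≡ 1 (mod 203406), and -46979 ≡ 156427 (mod 203406).

156427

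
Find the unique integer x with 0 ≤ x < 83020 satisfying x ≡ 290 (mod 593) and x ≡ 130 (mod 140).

47730

Write x = 290 + 593·k. Then 593·k ≡ 130 − 290 ≡ 120 (mod 140).
Need 593⁻¹ mod 140. Extended Euclid on (140, 33):
140 = 4*33 + 8
33 = 4*8 + 1
8 = 8*1 + 0
Back-substitute:
1 = 33 − 4·8
1 = −4·140 + 17·33
593⁻¹ ≡ 17 (mod 140), so k ≡ 17·120 ≡ 80 (mod 140).
x = 290 + 593·80 = 47730.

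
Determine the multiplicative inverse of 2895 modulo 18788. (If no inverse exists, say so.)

9235

Apply the Euclidean algorithm to 18788 and 2895:
18788 = 6*2895 + 1418
2895 = 2*1418 + 59
1418 = 24*59 + 2
59 = 29*2 + 1
2 = 2*1 + 0
Since gcd(2895, 18788) = 1, back-substitute to write 1 as a combination:
1 = 59 − 29·2
1 = −29·1418 + 697·59
1 = 697·2895 − 1423·1418
1 = −1423·18788 + 9235·2895
So 2895·9235 ≡ 1 (mod 18788).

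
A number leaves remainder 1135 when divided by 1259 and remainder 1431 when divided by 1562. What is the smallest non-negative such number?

Write x = 1135 + 1259·k. Then 1259·k ≡ 1431 − 1135 ≡ 296 (mod 1562).
Need 1259⁻¹ mod 1562. Extended Euclid on (1562, 1259):
1562 = 1·1259 + 303
1259 = 4·303 + 47
303 = 6·47 + 21
47 = 2·21 + 5
21 = 4·5 + 1
5 = 5·1 + 0
Back-substitute:
1 = 21 − 4·5
1 = −4·47 + 9·21
1 = 9·303 − 58·47
1 = −58·1259 + 241·303
1 = 241·1562 − 299·1259
1259⁻¹ ≡ 1263 (mod 1562), so k ≡ 1263·296 ≡ 530 (mod 1562).
x = 1135 + 1259·530 = 668405.

668405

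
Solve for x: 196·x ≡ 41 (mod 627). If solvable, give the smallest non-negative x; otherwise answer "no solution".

29

First find gcd(196, 627):
627 = 3*196 + 39
196 = 5*39 + 1
39 = 39*1 + 0
gcd = 1, so a unique solution mod 627 exists.
Back-substitute for the Bézout coefficients:
1 = 196 − 5·39
1 = −5·627 + 16·196
So 196·(16) ≡ 1 (mod 627), giving 196⁻¹ ≡ 16.
x ≡ 196⁻¹·41 ≡ 16·41 ≡ 29 (mod 627).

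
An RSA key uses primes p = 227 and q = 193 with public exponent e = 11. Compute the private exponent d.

φ(n) = (p−1)(q−1) = 226·192 = 43392.
Need d with 11·d ≡ 1 (mod 43392). Apply the extended Euclidean algorithm:
43392 = 3944·11 + 8
11 = 1·8 + 3
8 = 2·3 + 2
3 = 1·2 + 1
2 = 2·1 + 0
Back-substitute:
1 = 3 − 2
1 = −8 + 3·3
1 = 3·11 − 4·8
1 = −4·43392 + 15779·11
So 11·15779 ≡ 1 (mod 43392), hence d = 15779.

15779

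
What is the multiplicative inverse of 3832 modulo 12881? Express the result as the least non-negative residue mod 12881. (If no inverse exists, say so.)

2632

gcd(12881, 3832) by repeated division:
12881 = 3·3832 + 1385
3832 = 2·1385 + 1062
1385 = 1·1062 + 323
1062 = 3·323 + 93
323 = 3·93 + 44
93 = 2·44 + 5
44 = 8·5 + 4
5 = 1·4 + 1
4 = 4·1 + 0
The gcd is 1. Working backward:
1 = 5 − 4
1 = −44 + 9·5
1 = 9·93 − 19·44
1 = −19·323 + 66·93
1 = 66·1062 − 217·323
1 = −217·1385 + 283·1062
1 = 283·3832 − 783·1385
1 = −783·12881 + 2632·3832
So 3832·2632 ≡ 1 (mod 12881).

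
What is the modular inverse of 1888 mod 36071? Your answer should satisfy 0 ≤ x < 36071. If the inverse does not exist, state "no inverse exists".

21570

Extended Euclidean algorithm:
36071 = 19×1888 + 199
1888 = 9×199 + 97
199 = 2×97 + 5
97 = 19×5 + 2
5 = 2×2 + 1
2 = 2×1 + 0
The gcd is 1. Working backward:
1 = 5 − 2·2
1 = −2·97 + 39·5
1 = 39·199 − 80·97
1 = −80·1888 + 759·199
1 = 759·36071 − 14501·1888
Hence 1888⁻¹ ≡ -14501 ≡ 21570 (mod 36071).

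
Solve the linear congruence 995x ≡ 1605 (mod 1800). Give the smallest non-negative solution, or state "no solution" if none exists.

First find gcd(995, 1800):
1800 = 1*995 + 805
995 = 1*805 + 190
805 = 4*190 + 45
190 = 4*45 + 10
45 = 4*10 + 5
10 = 2*5 + 0
gcd = 5 and 5 | 1605, so solutions exist. Divide through by 5: 199x ≡ 321 (mod 360).
Now find 199⁻¹ mod 360:
360 = 1×199 + 161
199 = 1×161 + 38
161 = 4×38 + 9
38 = 4×9 + 2
9 = 4×2 + 1
2 = 2×1 + 0
Back-substitute:
1 = 9 − 4·2
1 = −4·38 + 17·9
1 = 17·161 − 72·38
1 = −72·199 + 89·161
1 = 89·360 − 161·199
So 199·(-161) ≡ 1 (mod 360), i.e. 199⁻¹ ≡ 199.
Then x ≡ 199·321 ≡ 159 (mod 360); the smallest non-negative solution is x = 159.

159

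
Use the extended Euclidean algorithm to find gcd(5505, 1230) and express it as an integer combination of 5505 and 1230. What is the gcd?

15

Euclidean algorithm:
5505 = 4*1230 + 585
1230 = 2*585 + 60
585 = 9*60 + 45
60 = 1*45 + 15
45 = 3*15 + 0
gcd(5505, 1230) = 15.
Working backward:
15 = 60 − 45
15 = −585 + 10·60
15 = 10·1230 − 21·585
15 = −21·5505 + 94·1230
So 15 = (-21)·5505 + (94)·1230.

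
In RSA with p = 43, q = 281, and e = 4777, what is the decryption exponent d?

φ(n) = (p−1)(q−1) = 42·280 = 11760.
Need d with 4777·d ≡ 1 (mod 11760). Apply the extended Euclidean algorithm:
11760 = 2*4777 + 2206
4777 = 2*2206 + 365
2206 = 6*365 + 16
365 = 22*16 + 13
16 = 1*13 + 3
13 = 4*3 + 1
3 = 3*1 + 0
Back-substitute:
1 = 13 − 4·3
1 = −4·16 + 5·13
1 = 5·365 − 114·16
1 = −114·2206 + 689·365
1 = 689·4777 − 1492·2206
1 = −1492·11760 + 3673·4777
So 4777·3673 ≡ 1 (mod 11760), hence d = 3673.

3673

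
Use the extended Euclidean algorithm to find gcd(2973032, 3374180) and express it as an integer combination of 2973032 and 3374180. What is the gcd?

4

Euclidean algorithm:
3374180 = 1*2973032 + 401148
2973032 = 7*401148 + 164996
401148 = 2*164996 + 71156
164996 = 2*71156 + 22684
71156 = 3*22684 + 3104
22684 = 7*3104 + 956
3104 = 3*956 + 236
956 = 4*236 + 12
236 = 19*12 + 8
12 = 1*8 + 4
8 = 2*4 + 0
gcd(2973032, 3374180) = 4.
Back-substituting:
4 = 12 − 8
4 = −236 + 20·12
4 = 20·956 − 81·236
4 = −81·3104 + 263·956
4 = 263·22684 − 1922·3104
4 = −1922·71156 + 6029·22684
4 = 6029·164996 − 13980·71156
4 = −13980·401148 + 33989·164996
4 = 33989·2973032 − 251903·401148
4 = −251903·3374180 + 285892·2973032
So 4 = (-251903)·3374180 + (285892)·2973032.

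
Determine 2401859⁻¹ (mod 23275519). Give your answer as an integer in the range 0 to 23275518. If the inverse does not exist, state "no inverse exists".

12527548

Run Euclid on (23275519, 2401859):
23275519 = 9*2401859 + 1658788
2401859 = 1*1658788 + 743071
1658788 = 2*743071 + 172646
743071 = 4*172646 + 52487
172646 = 3*52487 + 15185
52487 = 3*15185 + 6932
15185 = 2*6932 + 1321
6932 = 5*1321 + 327
1321 = 4*327 + 13
327 = 25*13 + 2
13 = 6*2 + 1
2 = 2*1 + 0
The gcd is 1. Working backward:
1 = 13 − 6·2
1 = −6·327 + 151·13
1 = 151·1321 − 610·327
1 = −610·6932 + 3201·1321
1 = 3201·15185 − 7012·6932
1 = −7012·52487 + 24237·15185
1 = 24237·172646 − 79723·52487
1 = −79723·743071 + 343129·172646
1 = 343129·1658788 − 765981·743071
1 = −765981·2401859 + 1109110·1658788
1 = 1109110·23275519 − 10747971·2401859
Hence 2401859⁻¹ ≡ -10747971 ≡ 12527548 (mod 23275519).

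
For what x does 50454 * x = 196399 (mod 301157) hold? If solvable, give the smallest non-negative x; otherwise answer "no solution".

First find gcd(50454, 301157):
301157 = 5×50454 + 48887
50454 = 1×48887 + 1567
48887 = 31×1567 + 310
1567 = 5×310 + 17
310 = 18×17 + 4
17 = 4×4 + 1
4 = 4×1 + 0
gcd = 1, so a unique solution mod 301157 exists.
Back-substitute for the Bézout coefficients:
1 = 17 − 4·4
1 = −4·310 + 73·17
1 = 73·1567 − 369·310
1 = −369·48887 + 11512·1567
1 = 11512·50454 − 11881·48887
1 = −11881·301157 + 70917·50454
So 50454·(70917) ≡ 1 (mod 301157), giving 50454⁻¹ ≡ 70917.
x ≡ 50454⁻¹·196399 ≡ 70917·196399 ≡ 118947 (mod 301157).

118947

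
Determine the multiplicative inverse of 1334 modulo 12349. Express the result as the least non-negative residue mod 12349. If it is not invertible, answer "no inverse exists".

324

gcd(12349, 1334) by repeated division:
12349 = 9*1334 + 343
1334 = 3*343 + 305
343 = 1*305 + 38
305 = 8*38 + 1
38 = 38*1 + 0
Since gcd(1334, 12349) = 1, back-substitute to write 1 as a combination:
1 = 305 − 8·38
1 = −8·343 + 9·305
1 = 9·1334 − 35·343
1 = −35·12349 + 324·1334
So 1334·324 ≡ 1 (mod 12349).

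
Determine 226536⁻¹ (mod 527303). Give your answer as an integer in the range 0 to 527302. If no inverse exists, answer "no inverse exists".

65587

gcd(527303, 226536) by repeated division:
527303 = 2×226536 + 74231
226536 = 3×74231 + 3843
74231 = 19×3843 + 1214
3843 = 3×1214 + 201
1214 = 6×201 + 8
201 = 25×8 + 1
8 = 8×1 + 0
gcd = 1, so the inverse exists. Back-substitute:
1 = 201 − 25·8
1 = −25·1214 + 151·201
1 = 151·3843 − 478·1214
1 = −478·74231 + 9233·3843
1 = 9233·226536 − 28177·74231
1 = −28177·527303 + 65587·226536
So 226536·65587 ≡ 1 (mod 527303).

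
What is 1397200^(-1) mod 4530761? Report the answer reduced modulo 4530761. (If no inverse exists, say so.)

558916

Run Euclid on (4530761, 1397200):
4530761 = 3·1397200 + 339161
1397200 = 4·339161 + 40556
339161 = 8·40556 + 14713
40556 = 2·14713 + 11130
14713 = 1·11130 + 3583
11130 = 3·3583 + 381
3583 = 9·381 + 154
381 = 2·154 + 73
154 = 2·73 + 8
73 = 9·8 + 1
8 = 8·1 + 0
The gcd is 1. Working backward:
1 = 73 − 9·8
1 = −9·154 + 19·73
1 = 19·381 − 47·154
1 = −47·3583 + 442·381
1 = 442·11130 − 1373·3583
1 = −1373·14713 + 1815·11130
1 = 1815·40556 − 5003·14713
1 = −5003·339161 + 41839·40556
1 = 41839·1397200 − 172359·339161
1 = −172359·4530761 + 558916·1397200
So 1397200·558916 ≡ 1 (mod 4530761).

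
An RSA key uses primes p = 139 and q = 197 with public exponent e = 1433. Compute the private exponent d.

φ(n) = (p−1)(q−1) = 138·196 = 27048.
Need d with 1433·d ≡ 1 (mod 27048). Apply the extended Euclidean algorithm:
27048 = 18*1433 + 1254
1433 = 1*1254 + 179
1254 = 7*179 + 1
179 = 179*1 + 0
Back-substitute:
1 = 1254 − 7·179
1 = −7·1433 + 8·1254
1 = 8·27048 − 151·1433
So 1433·(-151) ≡ 1 (mod 27048), hence d ≡ -151 ≡ 26897 (mod 27048).

26897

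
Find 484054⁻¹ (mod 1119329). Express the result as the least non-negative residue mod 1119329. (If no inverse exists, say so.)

Apply the Euclidean algorithm to 1119329 and 484054:
1119329 = 2·484054 + 151221
484054 = 3·151221 + 30391
151221 = 4·30391 + 29657
30391 = 1·29657 + 734
29657 = 40·734 + 297
734 = 2·297 + 140
297 = 2·140 + 17
140 = 8·17 + 4
17 = 4·4 + 1
4 = 4·1 + 0
Since gcd(484054, 1119329) = 1, back-substitute to write 1 as a combination:
1 = 17 − 4·4
1 = −4·140 + 33·17
1 = 33·297 − 70·140
1 = −70·734 + 173·297
1 = 173·29657 − 6990·734
1 = −6990·30391 + 7163·29657
1 = 7163·151221 − 35642·30391
1 = −35642·484054 + 114089·151221
1 = 114089·1119329 − 263820·484054
Hence 484054⁻¹ ≡ -263820 ≡ 855509 (mod 1119329).

855509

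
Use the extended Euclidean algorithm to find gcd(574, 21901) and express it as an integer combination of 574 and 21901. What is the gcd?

Repeated division:
21901 = 38*574 + 89
574 = 6*89 + 40
89 = 2*40 + 9
40 = 4*9 + 4
9 = 2*4 + 1
4 = 4*1 + 0
gcd(574, 21901) = 1.
Express as a combination:
1 = 9 − 2·4
1 = −2·40 + 9·9
1 = 9·89 − 20·40
1 = −20·574 + 129·89
1 = 129·21901 − 4922·574
So 1 = (129)·21901 + (-4922)·574.

1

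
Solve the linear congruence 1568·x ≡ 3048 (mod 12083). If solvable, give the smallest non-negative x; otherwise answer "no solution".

First find gcd(1568, 12083):
12083 = 7*1568 + 1107
1568 = 1*1107 + 461
1107 = 2*461 + 185
461 = 2*185 + 91
185 = 2*91 + 3
91 = 30*3 + 1
3 = 3*1 + 0
gcd = 1, so a unique solution mod 12083 exists.
Back-substitute for the Bézout coefficients:
1 = 91 − 30·3
1 = −30·185 + 61·91
1 = 61·461 − 152·185
1 = −152·1107 + 365·461
1 = 365·1568 − 517·1107
1 = −517·12083 + 3984·1568
So 1568·(3984) ≡ 1 (mod 12083), giving 1568⁻¹ ≡ 3984.
x ≡ 1568⁻¹·3048 ≡ 3984·3048 ≡ 11900 (mod 12083).

11900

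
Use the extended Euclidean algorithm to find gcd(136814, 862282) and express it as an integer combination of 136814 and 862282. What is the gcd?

Repeated division:
862282 = 6·136814 + 41398
136814 = 3·41398 + 12620
41398 = 3·12620 + 3538
12620 = 3·3538 + 2006
3538 = 1·2006 + 1532
2006 = 1·1532 + 474
1532 = 3·474 + 110
474 = 4·110 + 34
110 = 3·34 + 8
34 = 4·8 + 2
8 = 4·2 + 0
gcd(136814, 862282) = 2.
Express as a combination:
2 = 34 − 4·8
2 = −4·110 + 13·34
2 = 13·474 − 56·110
2 = −56·1532 + 181·474
2 = 181·2006 − 237·1532
2 = −237·3538 + 418·2006
2 = 418·12620 − 1491·3538
2 = −1491·41398 + 4891·12620
2 = 4891·136814 − 16164·41398
2 = −16164·862282 + 101875·136814
So 2 = (-16164)·862282 + (101875)·136814.

2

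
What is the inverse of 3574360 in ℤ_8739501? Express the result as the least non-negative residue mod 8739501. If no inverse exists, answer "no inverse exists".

Extended Euclidean algorithm:
8739501 = 2×3574360 + 1590781
3574360 = 2×1590781 + 392798
1590781 = 4×392798 + 19589
392798 = 20×19589 + 1018
19589 = 19×1018 + 247
1018 = 4×247 + 30
247 = 8×30 + 7
30 = 4×7 + 2
7 = 3×2 + 1
2 = 2×1 + 0
gcd = 1, so the inverse exists. Back-substitute:
1 = 7 − 3·2
1 = −3·30 + 13·7
1 = 13·247 − 107·30
1 = −107·1018 + 441·247
1 = 441·19589 − 8486·1018
1 = −8486·392798 + 170161·19589
1 = 170161·1590781 − 689130·392798
1 = −689130·3574360 + 1548421·1590781
1 = 1548421·8739501 − 3785972·3574360
So 3574360·(-3785972) ≡ 1 (mod 8739501), and -3785972 ≡ 4953529 (mod 8739501).

4953529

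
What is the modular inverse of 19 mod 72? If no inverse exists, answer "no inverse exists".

19

Extended Euclidean algorithm:
72 = 3*19 + 15
19 = 1*15 + 4
15 = 3*4 + 3
4 = 1*3 + 1
3 = 3*1 + 0
gcd = 1, so the inverse exists. Back-substitute:
1 = 4 − 3
1 = −15 + 4·4
1 = 4·19 − 5·15
1 = −5·72 + 19·19
So 19·19 ≡ 1 (mod 72).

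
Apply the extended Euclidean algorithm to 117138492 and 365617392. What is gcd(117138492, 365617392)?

Repeated division:
365617392 = 3*117138492 + 14201916
117138492 = 8*14201916 + 3523164
14201916 = 4*3523164 + 109260
3523164 = 32*109260 + 26844
109260 = 4*26844 + 1884
26844 = 14*1884 + 468
1884 = 4*468 + 12
468 = 39*12 + 0
gcd(117138492, 365617392) = 12.
Back-substituting:
12 = 1884 − 4·468
12 = −4·26844 + 57·1884
12 = 57·109260 − 232·26844
12 = −232·3523164 + 7481·109260
12 = 7481·14201916 − 30156·3523164
12 = −30156·117138492 + 248729·14201916
12 = 248729·365617392 − 776343·117138492
So 12 = (248729)·365617392 + (-776343)·117138492.

12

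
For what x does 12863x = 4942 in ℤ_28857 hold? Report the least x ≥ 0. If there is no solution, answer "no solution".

15794

First find gcd(12863, 28857):
28857 = 2×12863 + 3131
12863 = 4×3131 + 339
3131 = 9×339 + 80
339 = 4×80 + 19
80 = 4×19 + 4
19 = 4×4 + 3
4 = 1×3 + 1
3 = 3×1 + 0
gcd = 1, so a unique solution mod 28857 exists.
Back-substitute for the Bézout coefficients:
1 = 4 − 3
1 = −19 + 5·4
1 = 5·80 − 21·19
1 = −21·339 + 89·80
1 = 89·3131 − 822·339
1 = −822·12863 + 3377·3131
1 = 3377·28857 − 7576·12863
So 12863·(-7576) ≡ 1 (mod 28857), giving 12863⁻¹ ≡ 21281.
x ≡ 12863⁻¹·4942 ≡ 21281·4942 ≡ 15794 (mod 28857).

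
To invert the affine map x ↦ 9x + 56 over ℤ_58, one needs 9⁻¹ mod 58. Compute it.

13

Apply the Euclidean algorithm to 58 and 9:
58 = 6·9 + 4
9 = 2·4 + 1
4 = 4·1 + 0
Since gcd(9, 58) = 1, back-substitute to write 1 as a combination:
1 = 9 − 2·4
1 = −2·58 + 13·9
So 9·13 ≡ 1 (mod 58).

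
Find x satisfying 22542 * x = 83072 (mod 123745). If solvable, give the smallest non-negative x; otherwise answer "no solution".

First find gcd(22542, 123745):
123745 = 5*22542 + 11035
22542 = 2*11035 + 472
11035 = 23*472 + 179
472 = 2*179 + 114
179 = 1*114 + 65
114 = 1*65 + 49
65 = 1*49 + 16
49 = 3*16 + 1
16 = 16*1 + 0
gcd = 1, so a unique solution mod 123745 exists.
Back-substitute for the Bézout coefficients:
1 = 49 − 3·16
1 = −3·65 + 4·49
1 = 4·114 − 7·65
1 = −7·179 + 11·114
1 = 11·472 − 29·179
1 = −29·11035 + 678·472
1 = 678·22542 − 1385·11035
1 = −1385·123745 + 7603·22542
So 22542·(7603) ≡ 1 (mod 123745), giving 22542⁻¹ ≡ 7603.
x ≡ 22542⁻¹·83072 ≡ 7603·83072 ≡ 1936 (mod 123745).

1936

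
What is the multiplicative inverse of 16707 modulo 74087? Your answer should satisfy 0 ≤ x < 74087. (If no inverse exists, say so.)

Run Euclid on (74087, 16707):
74087 = 4·16707 + 7259
16707 = 2·7259 + 2189
7259 = 3·2189 + 692
2189 = 3·692 + 113
692 = 6·113 + 14
113 = 8·14 + 1
14 = 14·1 + 0
Since gcd(16707, 74087) = 1, back-substitute to write 1 as a combination:
1 = 113 − 8·14
1 = −8·692 + 49·113
1 = 49·2189 − 155·692
1 = −155·7259 + 514·2189
1 = 514·16707 − 1183·7259
1 = −1183·74087 + 5246·16707
So 16707·5246 ≡ 1 (mod 74087).

5246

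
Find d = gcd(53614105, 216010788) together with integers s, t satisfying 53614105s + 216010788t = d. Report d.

1

Apply Euclid's algorithm to 216010788 and 53614105:
216010788 = 4·53614105 + 1554368
53614105 = 34·1554368 + 765593
1554368 = 2·765593 + 23182
765593 = 33·23182 + 587
23182 = 39·587 + 289
587 = 2·289 + 9
289 = 32·9 + 1
9 = 9·1 + 0
gcd(53614105, 216010788) = 1.
Express as a combination:
1 = 289 − 32·9
1 = −32·587 + 65·289
1 = 65·23182 − 2567·587
1 = −2567·765593 + 84776·23182
1 = 84776·1554368 − 172119·765593
1 = −172119·53614105 + 5936822·1554368
1 = 5936822·216010788 − 23919407·53614105
So 1 = (5936822)·216010788 + (-23919407)·53614105.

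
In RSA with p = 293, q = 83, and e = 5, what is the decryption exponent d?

φ(n) = (p−1)(q−1) = 292·82 = 23944.
Need d with 5·d ≡ 1 (mod 23944). Apply the extended Euclidean algorithm:
23944 = 4788*5 + 4
5 = 1*4 + 1
4 = 4*1 + 0
Back-substitute:
1 = 5 − 4
1 = −23944 + 4789·5
So 5·4789 ≡ 1 (mod 23944), hence d = 4789.

4789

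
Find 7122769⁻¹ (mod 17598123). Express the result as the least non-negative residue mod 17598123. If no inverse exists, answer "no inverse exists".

Apply the Euclidean algorithm to 17598123 and 7122769:
17598123 = 2·7122769 + 3352585
7122769 = 2·3352585 + 417599
3352585 = 8·417599 + 11793
417599 = 35·11793 + 4844
11793 = 2·4844 + 2105
4844 = 2·2105 + 634
2105 = 3·634 + 203
634 = 3·203 + 25
203 = 8·25 + 3
25 = 8·3 + 1
3 = 3·1 + 0
Since gcd(7122769, 17598123) = 1, back-substitute to write 1 as a combination:
1 = 25 − 8·3
1 = −8·203 + 65·25
1 = 65·634 − 203·203
1 = −203·2105 + 674·634
1 = 674·4844 − 1551·2105
1 = −1551·11793 + 3776·4844
1 = 3776·417599 − 133711·11793
1 = −133711·3352585 + 1073464·417599
1 = 1073464·7122769 − 2280639·3352585
1 = −2280639·17598123 + 5634742·7122769
So 7122769·5634742 ≡ 1 (mod 17598123).

5634742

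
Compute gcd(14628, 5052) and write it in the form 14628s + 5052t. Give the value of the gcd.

Apply Euclid's algorithm to 14628 and 5052:
14628 = 2×5052 + 4524
5052 = 1×4524 + 528
4524 = 8×528 + 300
528 = 1×300 + 228
300 = 1×228 + 72
228 = 3×72 + 12
72 = 6×12 + 0
gcd(14628, 5052) = 12.
Working backward:
12 = 228 − 3·72
12 = −3·300 + 4·228
12 = 4·528 − 7·300
12 = −7·4524 + 60·528
12 = 60·5052 − 67·4524
12 = −67·14628 + 194·5052
So 12 = (-67)·14628 + (194)·5052.

12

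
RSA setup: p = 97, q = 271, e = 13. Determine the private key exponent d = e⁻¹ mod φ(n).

φ(n) = (p−1)(q−1) = 96·270 = 25920.
Need d with 13·d ≡ 1 (mod 25920). Apply the extended Euclidean algorithm:
25920 = 1993×13 + 11
13 = 1×11 + 2
11 = 5×2 + 1
2 = 2×1 + 0
Back-substitute:
1 = 11 − 5·2
1 = −5·13 + 6·11
1 = 6·25920 − 11963·13
So 13·(-11963) ≡ 1 (mod 25920), hence d ≡ -11963 ≡ 13957 (mod 25920).

13957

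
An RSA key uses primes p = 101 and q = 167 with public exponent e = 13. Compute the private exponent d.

1277

φ(n) = (p−1)(q−1) = 100·166 = 16600.
Need d with 13·d ≡ 1 (mod 16600). Apply the extended Euclidean algorithm:
16600 = 1276×13 + 12
13 = 1×12 + 1
12 = 12×1 + 0
Back-substitute:
1 = 13 − 12
1 = −16600 + 1277·13
So 13·1277 ≡ 1 (mod 16600), hence d = 1277.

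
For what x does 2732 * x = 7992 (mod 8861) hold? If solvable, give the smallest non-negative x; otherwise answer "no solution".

First find gcd(2732, 8861):
8861 = 3*2732 + 665
2732 = 4*665 + 72
665 = 9*72 + 17
72 = 4*17 + 4
17 = 4*4 + 1
4 = 4*1 + 0
gcd = 1, so a unique solution mod 8861 exists.
Back-substitute for the Bézout coefficients:
1 = 17 − 4·4
1 = −4·72 + 17·17
1 = 17·665 − 157·72
1 = −157·2732 + 645·665
1 = 645·8861 − 2092·2732
So 2732·(-2092) ≡ 1 (mod 8861), giving 2732⁻¹ ≡ 6769.
x ≡ 2732⁻¹·7992 ≡ 6769·7992 ≡ 1443 (mod 8861).

1443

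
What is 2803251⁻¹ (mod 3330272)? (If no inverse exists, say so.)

Compute gcd(2803251, 3330272):
3330272 = 1·2803251 + 527021
2803251 = 5·527021 + 168146
527021 = 3·168146 + 22583
168146 = 7·22583 + 10065
22583 = 2·10065 + 2453
10065 = 4·2453 + 253
2453 = 9·253 + 176
253 = 1·176 + 77
176 = 2·77 + 22
77 = 3·22 + 11
22 = 2·11 + 0
The gcd is 11, not 1, hence no inverse exists.

no inverse exists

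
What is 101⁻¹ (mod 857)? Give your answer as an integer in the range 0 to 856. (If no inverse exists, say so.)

Extended Euclidean algorithm:
857 = 8*101 + 49
101 = 2*49 + 3
49 = 16*3 + 1
3 = 3*1 + 0
Since gcd(101, 857) = 1, back-substitute to write 1 as a combination:
1 = 49 − 16·3
1 = −16·101 + 33·49
1 = 33·857 − 280·101
So 101·(-280) ≡ 1 (mod 857), and -280 ≡ 577 (mod 857).

577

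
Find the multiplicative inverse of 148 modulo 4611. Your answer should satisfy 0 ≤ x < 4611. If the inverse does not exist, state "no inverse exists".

1402

Run Euclid on (4611, 148):
4611 = 31·148 + 23
148 = 6·23 + 10
23 = 2·10 + 3
10 = 3·3 + 1
3 = 3·1 + 0
Since gcd(148, 4611) = 1, back-substitute to write 1 as a combination:
1 = 10 − 3·3
1 = −3·23 + 7·10
1 = 7·148 − 45·23
1 = −45·4611 + 1402·148
So 148·1402 ≡ 1 (mod 4611).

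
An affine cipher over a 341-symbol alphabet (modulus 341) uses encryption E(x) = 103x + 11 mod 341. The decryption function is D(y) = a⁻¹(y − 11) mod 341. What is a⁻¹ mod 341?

245

Run Euclid on (341, 103):
341 = 3×103 + 32
103 = 3×32 + 7
32 = 4×7 + 4
7 = 1×4 + 3
4 = 1×3 + 1
3 = 3×1 + 0
gcd = 1, so the inverse exists. Back-substitute:
1 = 4 − 3
1 = −7 + 2·4
1 = 2·32 − 9·7
1 = −9·103 + 29·32
1 = 29·341 − 96·103
So 103·(-96) ≡ 1 (mod 341), and -96 ≡ 245 (mod 341).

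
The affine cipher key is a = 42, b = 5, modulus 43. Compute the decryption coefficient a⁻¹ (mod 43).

Extended Euclidean algorithm:
43 = 1·42 + 1
42 = 42·1 + 0
gcd = 1, so the inverse exists. Back-substitute:
1 = 43 − 42
Thus 42·(-1) ≡ 1 (mod 43); reducing, -1 mod 43 = 42.

42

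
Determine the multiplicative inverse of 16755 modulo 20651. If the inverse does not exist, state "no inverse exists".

15960

Extended Euclidean algorithm:
20651 = 1*16755 + 3896
16755 = 4*3896 + 1171
3896 = 3*1171 + 383
1171 = 3*383 + 22
383 = 17*22 + 9
22 = 2*9 + 4
9 = 2*4 + 1
4 = 4*1 + 0
The gcd is 1. Working backward:
1 = 9 − 2·4
1 = −2·22 + 5·9
1 = 5·383 − 87·22
1 = −87·1171 + 266·383
1 = 266·3896 − 885·1171
1 = −885·16755 + 3806·3896
1 = 3806·20651 − 4691·16755
Thus 16755·(-4691) ≡ 1 (mod 20651); reducing, -4691 mod 20651 = 15960.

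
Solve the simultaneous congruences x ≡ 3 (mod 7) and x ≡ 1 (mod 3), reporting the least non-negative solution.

10

Write x = 3 + 7·k. Then 7·k ≡ 1 − 3 ≡ 1 (mod 3).
Need 7⁻¹ mod 3. Extended Euclid on (3, 1):
3 = 3*1 + 0
7⁻¹ ≡ 1 (mod 3), so k ≡ 1·1 ≡ 1 (mod 3).
x = 3 + 7·1 = 10.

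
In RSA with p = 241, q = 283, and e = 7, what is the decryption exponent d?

φ(n) = (p−1)(q−1) = 240·282 = 67680.
Need d with 7·d ≡ 1 (mod 67680). Apply the extended Euclidean algorithm:
67680 = 9668·7 + 4
7 = 1·4 + 3
4 = 1·3 + 1
3 = 3·1 + 0
Back-substitute:
1 = 4 − 3
1 = −7 + 2·4
1 = 2·67680 − 19337·7
So 7·(-19337) ≡ 1 (mod 67680), hence d ≡ -19337 ≡ 48343 (mod 67680).

48343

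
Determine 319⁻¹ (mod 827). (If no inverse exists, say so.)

70

gcd(827, 319) by repeated division:
827 = 2*319 + 189
319 = 1*189 + 130
189 = 1*130 + 59
130 = 2*59 + 12
59 = 4*12 + 11
12 = 1*11 + 1
11 = 11*1 + 0
gcd = 1, so the inverse exists. Back-substitute:
1 = 12 − 11
1 = −59 + 5·12
1 = 5·130 − 11·59
1 = −11·189 + 16·130
1 = 16·319 − 27·189
1 = −27·827 + 70·319
So 319·70 ≡ 1 (mod 827).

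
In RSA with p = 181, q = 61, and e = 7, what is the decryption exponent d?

φ(n) = (p−1)(q−1) = 180·60 = 10800.
Need d with 7·d ≡ 1 (mod 10800). Apply the extended Euclidean algorithm:
10800 = 1542*7 + 6
7 = 1*6 + 1
6 = 6*1 + 0
Back-substitute:
1 = 7 − 6
1 = −10800 + 1543·7
So 7·1543 ≡ 1 (mod 10800), hence d = 1543.

1543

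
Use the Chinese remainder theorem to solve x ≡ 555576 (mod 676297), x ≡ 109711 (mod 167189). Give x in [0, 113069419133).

Write x = 555576 + 676297·k. Then 676297·k ≡ 109711 − 555576 ≡ 55702 (mod 167189).
Need 676297⁻¹ mod 167189. Extended Euclid on (167189, 7541):
167189 = 22*7541 + 1287
7541 = 5*1287 + 1106
1287 = 1*1106 + 181
1106 = 6*181 + 20
181 = 9*20 + 1
20 = 20*1 + 0
Back-substitute:
1 = 181 − 9·20
1 = −9·1106 + 55·181
1 = 55·1287 − 64·1106
1 = −64·7541 + 375·1287
1 = 375·167189 − 8314·7541
676297⁻¹ ≡ 158875 (mod 167189), so k ≡ 158875·55702 ≡ 7102 (mod 167189).
x = 555576 + 676297·7102 = 4803616870.

4803616870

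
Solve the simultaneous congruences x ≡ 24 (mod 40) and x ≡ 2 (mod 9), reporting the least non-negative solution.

Write x = 24 + 40·k. Then 40·k ≡ 2 − 24 ≡ 5 (mod 9).
Need 40⁻¹ mod 9. Extended Euclid on (9, 4):
9 = 2*4 + 1
4 = 4*1 + 0
Back-substitute:
1 = 9 − 2·4
40⁻¹ ≡ 7 (mod 9), so k ≡ 7·5 ≡ 8 (mod 9).
x = 24 + 40·8 = 344.

344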